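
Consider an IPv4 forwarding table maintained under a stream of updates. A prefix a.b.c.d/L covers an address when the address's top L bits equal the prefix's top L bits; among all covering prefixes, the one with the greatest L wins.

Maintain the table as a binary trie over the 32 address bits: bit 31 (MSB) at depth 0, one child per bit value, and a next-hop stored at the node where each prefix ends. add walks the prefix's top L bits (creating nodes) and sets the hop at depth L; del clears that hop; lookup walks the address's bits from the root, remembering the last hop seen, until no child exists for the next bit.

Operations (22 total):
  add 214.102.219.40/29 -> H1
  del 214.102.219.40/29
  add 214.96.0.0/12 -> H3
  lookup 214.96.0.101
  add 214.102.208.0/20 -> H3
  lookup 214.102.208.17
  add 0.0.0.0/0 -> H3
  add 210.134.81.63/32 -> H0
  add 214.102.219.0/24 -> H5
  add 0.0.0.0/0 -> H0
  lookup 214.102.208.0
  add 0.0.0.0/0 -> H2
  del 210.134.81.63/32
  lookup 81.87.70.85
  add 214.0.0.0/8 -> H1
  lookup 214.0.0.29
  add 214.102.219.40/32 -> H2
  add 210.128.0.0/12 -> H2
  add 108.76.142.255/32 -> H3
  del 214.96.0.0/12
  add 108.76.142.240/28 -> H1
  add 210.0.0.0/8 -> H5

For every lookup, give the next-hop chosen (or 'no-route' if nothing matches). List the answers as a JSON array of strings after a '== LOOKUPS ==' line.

Process each operation:
  add 214.102.219.40/29 -> H1 at depth 29
  del 214.102.219.40/29 (clear depth 29)
  add 214.96.0.0/12 -> H3 at depth 12
  lookup 214.96.0.101: bits 1101011001100 walk d0:-→d1:-→d2:-→d3:-→d4:-→d5:-→d6:-→d7:-→d8:-→d9:-→d10:-→d11:-→d12:H3→d13:- -> H3
  add 214.102.208.0/20 -> H3 at depth 20
  lookup 214.102.208.17: bits 11010110011001101101 walk d0:-→d1:-→d2:-→d3:-→d4:-→d5:-→d6:-→d7:-→d8:-→d9:-→d10:-→d11:-→d12:H3→d13:-→d14:-→d15:-→d16:-→d17:-→d18:-→d19:-→d20:H3 -> H3
  add 0.0.0.0/0 -> H3 at depth 0
  add 210.134.81.63/32 -> H0 at depth 32
  add 214.102.219.0/24 -> H5 at depth 24
  add 0.0.0.0/0 -> H0 at depth 0
  lookup 214.102.208.0: bits 11010110011001101101 walk d0:H0→d1:-→d2:-→d3:-→d4:-→d5:-→d6:-→d7:-→d8:-→d9:-→d10:-→d11:-→d12:H3→d13:-→d14:-→d15:-→d16:-→d17:-→d18:-→d19:-→d20:H3 -> H3
  add 0.0.0.0/0 -> H2 at depth 0
  del 210.134.81.63/32 (clear depth 32)
  lookup 81.87.70.85: bits ε walk d0:H2 -> H2
  add 214.0.0.0/8 -> H1 at depth 8
  lookup 214.0.0.29: bits 110101100 walk d0:H2→d1:-→d2:-→d3:-→d4:-→d5:-→d6:-→d7:-→d8:H1→d9:- -> H1
  add 214.102.219.40/32 -> H2 at depth 32
  add 210.128.0.0/12 -> H2 at depth 12
  add 108.76.142.255/32 -> H3 at depth 32
  del 214.96.0.0/12 (clear depth 12)
  add 108.76.142.240/28 -> H1 at depth 28
  add 210.0.0.0/8 -> H5 at depth 8

== LOOKUPS ==
["H3","H3","H3","H2","H1"]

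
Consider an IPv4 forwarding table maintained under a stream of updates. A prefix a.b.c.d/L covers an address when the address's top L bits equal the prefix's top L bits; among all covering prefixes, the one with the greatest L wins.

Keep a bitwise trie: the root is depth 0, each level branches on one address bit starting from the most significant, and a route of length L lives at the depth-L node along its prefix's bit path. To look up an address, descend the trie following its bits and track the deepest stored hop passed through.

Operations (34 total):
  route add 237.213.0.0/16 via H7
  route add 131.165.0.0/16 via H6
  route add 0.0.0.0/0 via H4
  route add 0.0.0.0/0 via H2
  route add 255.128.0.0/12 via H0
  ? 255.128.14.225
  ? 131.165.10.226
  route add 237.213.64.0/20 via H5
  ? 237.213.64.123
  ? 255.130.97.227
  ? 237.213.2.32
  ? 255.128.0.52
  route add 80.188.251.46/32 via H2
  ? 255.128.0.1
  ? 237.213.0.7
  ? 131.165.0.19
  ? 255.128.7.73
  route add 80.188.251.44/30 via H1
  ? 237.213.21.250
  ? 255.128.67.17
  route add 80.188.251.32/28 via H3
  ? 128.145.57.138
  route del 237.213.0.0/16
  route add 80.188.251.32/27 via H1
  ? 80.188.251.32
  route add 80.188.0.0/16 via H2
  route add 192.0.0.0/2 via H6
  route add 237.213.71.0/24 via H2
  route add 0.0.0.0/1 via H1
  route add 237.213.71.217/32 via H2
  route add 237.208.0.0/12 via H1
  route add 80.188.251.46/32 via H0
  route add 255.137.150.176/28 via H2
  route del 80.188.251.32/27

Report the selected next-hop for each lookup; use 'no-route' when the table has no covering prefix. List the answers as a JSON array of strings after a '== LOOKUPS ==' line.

Trace:
  add 237.213.0.0/16 -> H7 at depth 16
  add 131.165.0.0/16 -> H6 at depth 16
  add 0.0.0.0/0 -> H4 at depth 0
  add 0.0.0.0/0 -> H2 at depth 0
  add 255.128.0.0/12 -> H0 at depth 12
  Q 255.128.14.225: descend 111111111000 ; hops seen [H2,H0] ; pick H0
  Q 131.165.10.226: descend 1000001110100101 ; hops seen [H2,H6] ; pick H6
  add 237.213.64.0/20 -> H5 at depth 20
  Q 237.213.64.123: descend 11101101110101010100 ; hops seen [H2,H7,H5] ; pick H5
  Q 255.130.97.227: descend 111111111000 ; hops seen [H2,H0] ; pick H0
  Q 237.213.2.32: descend 11101101110101010 ; hops seen [H2,H7] ; pick H7
  Q 255.128.0.52: descend 111111111000 ; hops seen [H2,H0] ; pick H0
  add 80.188.251.46/32 -> H2 at depth 32
  Q 255.128.0.1: descend 111111111000 ; hops seen [H2,H0] ; pick H0
  Q 237.213.0.7: descend 11101101110101010 ; hops seen [H2,H7] ; pick H7
  Q 131.165.0.19: descend 1000001110100101 ; hops seen [H2,H6] ; pick H6
  Q 255.128.7.73: descend 111111111000 ; hops seen [H2,H0] ; pick H0
  add 80.188.251.44/30 -> H1 at depth 30
  Q 237.213.21.250: descend 11101101110101010 ; hops seen [H2,H7] ; pick H7
  Q 255.128.67.17: descend 111111111000 ; hops seen [H2,H0] ; pick H0
  add 80.188.251.32/28 -> H3 at depth 28
  Q 128.145.57.138: descend 100000 ; hops seen [H2] ; pick H2
  - 237.213.0.0/16 clear@16
  add 80.188.251.32/27 -> H1 at depth 27
  Q 80.188.251.32: descend 0101000010111100111110110010 ; hops seen [H2,H1,H3] ; pick H3
  add 80.188.0.0/16 -> H2 at depth 16
  add 192.0.0.0/2 -> H6 at depth 2
  add 237.213.71.0/24 -> H2 at depth 24
  add 0.0.0.0/1 -> H1 at depth 1
  add 237.213.71.217/32 -> H2 at depth 32
  add 237.208.0.0/12 -> H1 at depth 12
  add 80.188.251.46/32 -> H0 at depth 32
  add 255.137.150.176/28 -> H2 at depth 28
  - 80.188.251.32/27 clear@27

== LOOKUPS ==
["H0","H6","H5","H0","H7","H0","H0","H7","H6","H0","H7","H0","H2","H3"]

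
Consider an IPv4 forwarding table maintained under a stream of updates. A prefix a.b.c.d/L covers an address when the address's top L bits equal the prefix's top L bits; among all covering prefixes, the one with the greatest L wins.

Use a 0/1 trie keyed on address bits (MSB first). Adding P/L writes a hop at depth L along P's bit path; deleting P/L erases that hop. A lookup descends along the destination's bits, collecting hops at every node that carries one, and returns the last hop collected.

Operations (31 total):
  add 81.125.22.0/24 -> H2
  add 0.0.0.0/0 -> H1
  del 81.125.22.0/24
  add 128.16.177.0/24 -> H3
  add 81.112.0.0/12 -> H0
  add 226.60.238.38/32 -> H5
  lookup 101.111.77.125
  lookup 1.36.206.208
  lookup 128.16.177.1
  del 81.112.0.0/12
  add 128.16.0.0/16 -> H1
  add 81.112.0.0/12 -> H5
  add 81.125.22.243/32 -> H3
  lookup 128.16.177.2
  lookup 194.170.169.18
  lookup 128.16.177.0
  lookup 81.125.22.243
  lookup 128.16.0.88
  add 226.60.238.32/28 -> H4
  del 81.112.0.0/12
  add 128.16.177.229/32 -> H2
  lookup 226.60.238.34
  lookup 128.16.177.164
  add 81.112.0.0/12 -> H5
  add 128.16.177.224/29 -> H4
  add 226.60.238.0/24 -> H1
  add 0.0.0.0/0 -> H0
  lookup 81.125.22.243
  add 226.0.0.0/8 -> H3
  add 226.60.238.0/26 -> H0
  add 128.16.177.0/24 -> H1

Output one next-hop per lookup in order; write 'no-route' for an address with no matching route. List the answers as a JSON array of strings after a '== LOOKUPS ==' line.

Trace:
  + 81.125.22.0/24 (H2) depth=24
  + 0.0.0.0/0 (H1) depth=0
  - 81.125.22.0/24 clear@24
  + 128.16.177.0/24 (H3) depth=24
  + 81.112.0.0/12 (H0) depth=12
  + 226.60.238.38/32 (H5) depth=32
  Q 101.111.77.125: descend 01 ; hops seen [H1] ; pick H1
  Q 1.36.206.208: descend 0 ; hops seen [H1] ; pick H1
  Q 128.16.177.1: descend 100000000001000010110001 ; hops seen [H1,H3] ; pick H3
  - 81.112.0.0/12 clear@12
  + 128.16.0.0/16 (H1) depth=16
  + 81.112.0.0/12 (H5) depth=12
  + 81.125.22.243/32 (H3) depth=32
  Q 128.16.177.2: descend 100000000001000010110001 ; hops seen [H1,H1,H3] ; pick H3
  Q 194.170.169.18: descend 11 ; hops seen [H1] ; pick H1
  Q 128.16.177.0: descend 100000000001000010110001 ; hops seen [H1,H1,H3] ; pick H3
  Q 81.125.22.243: descend 01010001011111010001011011110011 ; hops seen [H1,H5,H3] ; pick H3
  Q 128.16.0.88: descend 1000000000010000 ; hops seen [H1,H1] ; pick H1
  + 226.60.238.32/28 (H4) depth=28
  - 81.112.0.0/12 clear@12
  + 128.16.177.229/32 (H2) depth=32
  Q 226.60.238.34: descend 11100010001111001110111000100 ; hops seen [H1,H4] ; pick H4
  Q 128.16.177.164: descend 1000000000010000101100011 ; hops seen [H1,H1,H3] ; pick H3
  + 81.112.0.0/12 (H5) depth=12
  + 128.16.177.224/29 (H4) depth=29
  + 226.60.238.0/24 (H1) depth=24
  + 0.0.0.0/0 (H0) depth=0
  Q 81.125.22.243: descend 01010001011111010001011011110011 ; hops seen [H0,H5,H3] ; pick H3
  + 226.0.0.0/8 (H3) depth=8
  + 226.60.238.0/26 (H0) depth=26
  + 128.16.177.0/24 (H1) depth=24

== LOOKUPS ==
["H1","H1","H3","H3","H1","H3","H3","H1","H4","H3","H3"]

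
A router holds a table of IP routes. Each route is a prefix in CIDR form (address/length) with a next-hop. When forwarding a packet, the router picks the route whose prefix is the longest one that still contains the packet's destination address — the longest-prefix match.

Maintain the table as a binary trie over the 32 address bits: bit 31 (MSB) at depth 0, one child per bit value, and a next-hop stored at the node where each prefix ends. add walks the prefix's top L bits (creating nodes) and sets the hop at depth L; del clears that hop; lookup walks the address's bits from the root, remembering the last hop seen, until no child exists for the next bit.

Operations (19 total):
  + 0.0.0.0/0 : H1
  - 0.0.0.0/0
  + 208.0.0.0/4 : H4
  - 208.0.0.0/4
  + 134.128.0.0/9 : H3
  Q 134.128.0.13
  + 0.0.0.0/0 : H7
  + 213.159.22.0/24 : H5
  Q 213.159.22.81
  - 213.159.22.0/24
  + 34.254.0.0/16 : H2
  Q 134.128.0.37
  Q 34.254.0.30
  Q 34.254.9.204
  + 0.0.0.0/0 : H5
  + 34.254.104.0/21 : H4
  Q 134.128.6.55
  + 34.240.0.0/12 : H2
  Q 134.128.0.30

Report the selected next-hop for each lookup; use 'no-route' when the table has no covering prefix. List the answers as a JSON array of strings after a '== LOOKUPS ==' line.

Process each operation:
  + 0.0.0.0/0 (H1) depth=0
  del 0.0.0.0/0 (clear depth 0)
  + 208.0.0.0/4 (H4) depth=4
  del 208.0.0.0/4 (clear depth 4)
  + 134.128.0.0/9 (H3) depth=9
  Q 134.128.0.13: descend 100001101 ; hops seen [H3] ; pick H3
  + 0.0.0.0/0 (H7) depth=0
  + 213.159.22.0/24 (H5) depth=24
  Q 213.159.22.81: descend 110101011001111100010110 ; hops seen [H7,H5] ; pick H5
  del 213.159.22.0/24 (clear depth 24)
  + 34.254.0.0/16 (H2) depth=16
  Q 134.128.0.37: descend 100001101 ; hops seen [H7,H3] ; pick H3
  Q 34.254.0.30: descend 0010001011111110 ; hops seen [H7,H2] ; pick H2
  Q 34.254.9.204: descend 0010001011111110 ; hops seen [H7,H2] ; pick H2
  + 0.0.0.0/0 (H5) depth=0
  + 34.254.104.0/21 (H4) depth=21
  Q 134.128.6.55: descend 100001101 ; hops seen [H5,H3] ; pick H3
  + 34.240.0.0/12 (H2) depth=12
  Q 134.128.0.30: descend 100001101 ; hops seen [H5,H3] ; pick H3

== LOOKUPS ==
["H3","H5","H3","H2","H2","H3","H3"]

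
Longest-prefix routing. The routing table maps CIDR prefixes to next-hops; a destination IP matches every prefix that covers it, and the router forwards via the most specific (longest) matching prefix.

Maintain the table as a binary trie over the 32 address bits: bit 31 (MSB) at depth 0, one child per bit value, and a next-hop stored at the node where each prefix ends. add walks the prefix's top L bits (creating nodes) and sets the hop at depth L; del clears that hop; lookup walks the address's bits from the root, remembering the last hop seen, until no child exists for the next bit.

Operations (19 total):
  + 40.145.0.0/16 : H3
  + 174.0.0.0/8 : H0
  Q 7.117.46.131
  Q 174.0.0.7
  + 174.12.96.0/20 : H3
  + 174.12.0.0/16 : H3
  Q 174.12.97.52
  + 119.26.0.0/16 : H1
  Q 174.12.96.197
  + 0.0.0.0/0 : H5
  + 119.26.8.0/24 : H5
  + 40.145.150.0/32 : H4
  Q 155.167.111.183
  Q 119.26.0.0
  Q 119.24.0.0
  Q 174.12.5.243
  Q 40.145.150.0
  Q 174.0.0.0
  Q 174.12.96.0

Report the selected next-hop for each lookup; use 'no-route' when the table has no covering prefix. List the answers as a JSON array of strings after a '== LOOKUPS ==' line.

Trace:
  add 40.145.0.0/16 -> H3 at depth 16
  add 174.0.0.0/8 -> H0 at depth 8
  ? 7.117.46.131  path d0:-→d1:-→d2:-  best=no-route
  ? 174.0.0.7  path d0:-→d1:-→d2:-→d3:-→d4:-→d5:-→d6:-→d7:-→d8:H0  best=H0
  add 174.12.96.0/20 -> H3 at depth 20
  add 174.12.0.0/16 -> H3 at depth 16
  ? 174.12.97.52  path d0:-→d1:-→d2:-→d3:-→d4:-→d5:-→d6:-→d7:-→d8:H0→d9:-→d10:-→d11:-→d12:-→d13:-→d14:-→d15:-→d16:H3→d17:-→d18:-→d19:-→d20:H3  best=H3
  add 119.26.0.0/16 -> H1 at depth 16
  ? 174.12.96.197  path d0:-→d1:-→d2:-→d3:-→d4:-→d5:-→d6:-→d7:-→d8:H0→d9:-→d10:-→d11:-→d12:-→d13:-→d14:-→d15:-→d16:H3→d17:-→d18:-→d19:-→d20:H3  best=H3
  add 0.0.0.0/0 -> H5 at depth 0
  add 119.26.8.0/24 -> H5 at depth 24
  add 40.145.150.0/32 -> H4 at depth 32
  ? 155.167.111.183  path d0:H5→d1:-→d2:-  best=H5
  ? 119.26.0.0  path d0:H5→d1:-→d2:-→d3:-→d4:-→d5:-→d6:-→d7:-→d8:-→d9:-→d10:-→d11:-→d12:-→d13:-→d14:-→d15:-→d16:H1→d17:-→d18:-→d19:-→d20:-  best=H1
  ? 119.24.0.0  path d0:H5→d1:-→d2:-→d3:-→d4:-→d5:-→d6:-→d7:-→d8:-→d9:-→d10:-→d11:-→d12:-→d13:-→d14:-  best=H5
  ? 174.12.5.243  path d0:H5→d1:-→d2:-→d3:-→d4:-→d5:-→d6:-→d7:-→d8:H0→d9:-→d10:-→d11:-→d12:-→d13:-→d14:-→d15:-→d16:H3→d17:-  best=H3
  ? 40.145.150.0  path d0:H5→d1:-→d2:-→d3:-→d4:-→d5:-→d6:-→d7:-→d8:-→d9:-→d10:-→d11:-→d12:-→d13:-→d14:-→d15:-→d16:H3→d17:-→d18:-→d19:-→d20:-→d21:-→d22:-→d23:-→d24:-→d25:-→d26:-→d27:-→d28:-→d29:-→d30:-→d31:-→d32:H4  best=H4
  ? 174.0.0.0  path d0:H5→d1:-→d2:-→d3:-→d4:-→d5:-→d6:-→d7:-→d8:H0→d9:-→d10:-→d11:-→d12:-  best=H0
  ? 174.12.96.0  path d0:H5→d1:-→d2:-→d3:-→d4:-→d5:-→d6:-→d7:-→d8:H0→d9:-→d10:-→d11:-→d12:-→d13:-→d14:-→d15:-→d16:H3→d17:-→d18:-→d19:-→d20:H3  best=H3

== LOOKUPS ==
["no-route","H0","H3","H3","H5","H1","H5","H3","H4","H0","H3"]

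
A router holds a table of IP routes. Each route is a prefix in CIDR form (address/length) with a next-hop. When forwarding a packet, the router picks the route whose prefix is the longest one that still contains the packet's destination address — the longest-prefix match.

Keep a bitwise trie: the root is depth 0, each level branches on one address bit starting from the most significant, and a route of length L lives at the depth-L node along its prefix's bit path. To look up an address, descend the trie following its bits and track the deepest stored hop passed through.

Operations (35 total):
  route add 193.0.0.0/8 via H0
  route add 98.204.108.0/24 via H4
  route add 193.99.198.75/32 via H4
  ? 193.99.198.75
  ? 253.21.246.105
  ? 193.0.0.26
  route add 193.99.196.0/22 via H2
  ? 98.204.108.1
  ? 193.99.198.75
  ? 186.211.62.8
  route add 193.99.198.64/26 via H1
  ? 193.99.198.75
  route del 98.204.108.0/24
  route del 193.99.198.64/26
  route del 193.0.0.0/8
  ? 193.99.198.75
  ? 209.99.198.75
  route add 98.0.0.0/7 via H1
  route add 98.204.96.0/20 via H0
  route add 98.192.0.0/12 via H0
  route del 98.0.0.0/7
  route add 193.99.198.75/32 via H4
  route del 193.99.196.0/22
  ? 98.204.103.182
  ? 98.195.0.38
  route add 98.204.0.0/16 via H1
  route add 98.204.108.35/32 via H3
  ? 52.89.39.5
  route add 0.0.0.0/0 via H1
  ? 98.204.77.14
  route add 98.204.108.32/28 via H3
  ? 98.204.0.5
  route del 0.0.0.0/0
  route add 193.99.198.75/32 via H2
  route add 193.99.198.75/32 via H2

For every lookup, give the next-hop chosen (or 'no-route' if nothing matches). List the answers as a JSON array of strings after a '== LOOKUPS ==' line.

Apply in order:
  add 193.0.0.0/8 -> H0 at depth 8
  add 98.204.108.0/24 -> H4 at depth 24
  add 193.99.198.75/32 -> H4 at depth 32
  ? 193.99.198.75  path d0:-→d1:-→d2:-→d3:-→d4:-→d5:-→d6:-→d7:-→d8:H0→d9:-→d10:-→d11:-→d12:-→d13:-→d14:-→d15:-→d16:-→d17:-→d18:-→d19:-→d20:-→d21:-→d22:-→d23:-→d24:-→d25:-→d26:-→d27:-→d28:-→d29:-→d30:-→d31:-→d32:H4  best=H4
  ? 253.21.246.105  path d0:-→d1:-→d2:-  best=no-route
  ? 193.0.0.26  path d0:-→d1:-→d2:-→d3:-→d4:-→d5:-→d6:-→d7:-→d8:H0→d9:-  best=H0
  add 193.99.196.0/22 -> H2 at depth 22
  ? 98.204.108.1  path d0:-→d1:-→d2:-→d3:-→d4:-→d5:-→d6:-→d7:-→d8:-→d9:-→d10:-→d11:-→d12:-→d13:-→d14:-→d15:-→d16:-→d17:-→d18:-→d19:-→d20:-→d21:-→d22:-→d23:-→d24:H4  best=H4
  ? 193.99.198.75  path d0:-→d1:-→d2:-→d3:-→d4:-→d5:-→d6:-→d7:-→d8:H0→d9:-→d10:-→d11:-→d12:-→d13:-→d14:-→d15:-→d16:-→d17:-→d18:-→d19:-→d20:-→d21:-→d22:H2→d23:-→d24:-→d25:-→d26:-→d27:-→d28:-→d29:-→d30:-→d31:-→d32:H4  best=H4
  ? 186.211.62.8  path d0:-→d1:-  best=no-route
  add 193.99.198.64/26 -> H1 at depth 26
  ? 193.99.198.75  path d0:-→d1:-→d2:-→d3:-→d4:-→d5:-→d6:-→d7:-→d8:H0→d9:-→d10:-→d11:-→d12:-→d13:-→d14:-→d15:-→d16:-→d17:-→d18:-→d19:-→d20:-→d21:-→d22:H2→d23:-→d24:-→d25:-→d26:H1→d27:-→d28:-→d29:-→d30:-→d31:-→d32:H4  best=H4
  del 98.204.108.0/24 (clear depth 24)
  del 193.99.198.64/26 (clear depth 26)
  del 193.0.0.0/8 (clear depth 8)
  ? 193.99.198.75  path d0:-→d1:-→d2:-→d3:-→d4:-→d5:-→d6:-→d7:-→d8:-→d9:-→d10:-→d11:-→d12:-→d13:-→d14:-→d15:-→d16:-→d17:-→d18:-→d19:-→d20:-→d21:-→d22:H2→d23:-→d24:-→d25:-→d26:-→d27:-→d28:-→d29:-→d30:-→d31:-→d32:H4  best=H4
  ? 209.99.198.75  path d0:-→d1:-→d2:-→d3:-  best=no-route
  add 98.0.0.0/7 -> H1 at depth 7
  add 98.204.96.0/20 -> H0 at depth 20
  add 98.192.0.0/12 -> H0 at depth 12
  del 98.0.0.0/7 (clear depth 7)
  add 193.99.198.75/32 -> H4 at depth 32
  del 193.99.196.0/22 (clear depth 22)
  ? 98.204.103.182  path d0:-→d1:-→d2:-→d3:-→d4:-→d5:-→d6:-→d7:-→d8:-→d9:-→d10:-→d11:-→d12:H0→d13:-→d14:-→d15:-→d16:-→d17:-→d18:-→d19:-→d20:H0  best=H0
  ? 98.195.0.38  path d0:-→d1:-→d2:-→d3:-→d4:-→d5:-→d6:-→d7:-→d8:-→d9:-→d10:-→d11:-→d12:H0  best=H0
  add 98.204.0.0/16 -> H1 at depth 16
  add 98.204.108.35/32 -> H3 at depth 32
  ? 52.89.39.5  path d0:-→d1:-  best=no-route
  add 0.0.0.0/0 -> H1 at depth 0
  ? 98.204.77.14  path d0:H1→d1:-→d2:-→d3:-→d4:-→d5:-→d6:-→d7:-→d8:-→d9:-→d10:-→d11:-→d12:H0→d13:-→d14:-→d15:-→d16:H1→d17:-→d18:-  best=H1
  add 98.204.108.32/28 -> H3 at depth 28
  ? 98.204.0.5  path d0:H1→d1:-→d2:-→d3:-→d4:-→d5:-→d6:-→d7:-→d8:-→d9:-→d10:-→d11:-→d12:H0→d13:-→d14:-→d15:-→d16:H1→d17:-  best=H1
  del 0.0.0.0/0 (clear depth 0)
  add 193.99.198.75/32 -> H2 at depth 32
  add 193.99.198.75/32 -> H2 at depth 32

== LOOKUPS ==
["H4","no-route","H0","H4","H4","no-route","H4","H4","no-route","H0","H0","no-route","H1","H1"]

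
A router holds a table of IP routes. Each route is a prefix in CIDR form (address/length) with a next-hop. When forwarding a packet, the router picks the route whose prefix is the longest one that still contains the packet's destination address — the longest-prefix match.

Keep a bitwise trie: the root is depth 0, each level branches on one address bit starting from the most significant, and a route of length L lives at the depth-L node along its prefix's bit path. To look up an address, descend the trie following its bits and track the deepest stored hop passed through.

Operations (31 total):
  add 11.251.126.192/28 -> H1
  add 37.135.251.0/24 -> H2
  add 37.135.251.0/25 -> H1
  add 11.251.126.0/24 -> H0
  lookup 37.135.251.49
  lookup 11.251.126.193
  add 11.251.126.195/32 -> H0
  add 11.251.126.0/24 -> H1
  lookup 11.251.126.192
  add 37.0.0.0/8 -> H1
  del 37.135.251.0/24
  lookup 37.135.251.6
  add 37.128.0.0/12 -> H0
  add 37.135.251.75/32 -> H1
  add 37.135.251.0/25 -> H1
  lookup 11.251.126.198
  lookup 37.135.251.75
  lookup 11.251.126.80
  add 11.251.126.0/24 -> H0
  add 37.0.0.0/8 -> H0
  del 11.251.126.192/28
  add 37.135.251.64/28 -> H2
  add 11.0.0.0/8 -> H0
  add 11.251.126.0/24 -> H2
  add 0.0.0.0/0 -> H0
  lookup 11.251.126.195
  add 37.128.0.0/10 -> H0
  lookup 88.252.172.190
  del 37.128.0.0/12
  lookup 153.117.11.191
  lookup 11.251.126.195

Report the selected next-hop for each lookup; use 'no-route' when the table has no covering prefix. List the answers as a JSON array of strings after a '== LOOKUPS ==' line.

Trace:
  add 11.251.126.192/28 -> H1 at depth 28
  add 37.135.251.0/24 -> H2 at depth 24
  add 37.135.251.0/25 -> H1 at depth 25
  add 11.251.126.0/24 -> H0 at depth 24
  ? 37.135.251.49  path d0:-→d1:-→d2:-→d3:-→d4:-→d5:-→d6:-→d7:-→d8:-→d9:-→d10:-→d11:-→d12:-→d13:-→d14:-→d15:-→d16:-→d17:-→d18:-→d19:-→d20:-→d21:-→d22:-→d23:-→d24:H2→d25:H1  best=H1
  ? 11.251.126.193  path d0:-→d1:-→d2:-→d3:-→d4:-→d5:-→d6:-→d7:-→d8:-→d9:-→d10:-→d11:-→d12:-→d13:-→d14:-→d15:-→d16:-→d17:-→d18:-→d19:-→d20:-→d21:-→d22:-→d23:-→d24:H0→d25:-→d26:-→d27:-→d28:H1  best=H1
  add 11.251.126.195/32 -> H0 at depth 32
  add 11.251.126.0/24 -> H1 at depth 24
  ? 11.251.126.192  path d0:-→d1:-→d2:-→d3:-→d4:-→d5:-→d6:-→d7:-→d8:-→d9:-→d10:-→d11:-→d12:-→d13:-→d14:-→d15:-→d16:-→d17:-→d18:-→d19:-→d20:-→d21:-→d22:-→d23:-→d24:H1→d25:-→d26:-→d27:-→d28:H1→d29:-→d30:-  best=H1
  add 37.0.0.0/8 -> H1 at depth 8
  - 37.135.251.0/24 clear@24
  ? 37.135.251.6  path d0:-→d1:-→d2:-→d3:-→d4:-→d5:-→d6:-→d7:-→d8:H1→d9:-→d10:-→d11:-→d12:-→d13:-→d14:-→d15:-→d16:-→d17:-→d18:-→d19:-→d20:-→d21:-→d22:-→d23:-→d24:-→d25:H1  best=H1
  add 37.128.0.0/12 -> H0 at depth 12
  add 37.135.251.75/32 -> H1 at depth 32
  add 37.135.251.0/25 -> H1 at depth 25
  ? 11.251.126.198  path d0:-→d1:-→d2:-→d3:-→d4:-→d5:-→d6:-→d7:-→d8:-→d9:-→d10:-→d11:-→d12:-→d13:-→d14:-→d15:-→d16:-→d17:-→d18:-→d19:-→d20:-→d21:-→d22:-→d23:-→d24:H1→d25:-→d26:-→d27:-→d28:H1→d29:-  best=H1
  ? 37.135.251.75  path d0:-→d1:-→d2:-→d3:-→d4:-→d5:-→d6:-→d7:-→d8:H1→d9:-→d10:-→d11:-→d12:H0→d13:-→d14:-→d15:-→d16:-→d17:-→d18:-→d19:-→d20:-→d21:-→d22:-→d23:-→d24:-→d25:H1→d26:-→d27:-→d28:-→d29:-→d30:-→d31:-→d32:H1  best=H1
  ? 11.251.126.80  path d0:-→d1:-→d2:-→d3:-→d4:-→d5:-→d6:-→d7:-→d8:-→d9:-→d10:-→d11:-→d12:-→d13:-→d14:-→d15:-→d16:-→d17:-→d18:-→d19:-→d20:-→d21:-→d22:-→d23:-→d24:H1  best=H1
  add 11.251.126.0/24 -> H0 at depth 24
  add 37.0.0.0/8 -> H0 at depth 8
  - 11.251.126.192/28 clear@28
  add 37.135.251.64/28 -> H2 at depth 28
  add 11.0.0.0/8 -> H0 at depth 8
  add 11.251.126.0/24 -> H2 at depth 24
  add 0.0.0.0/0 -> H0 at depth 0
  ? 11.251.126.195  path d0:H0→d1:-→d2:-→d3:-→d4:-→d5:-→d6:-→d7:-→d8:H0→d9:-→d10:-→d11:-→d12:-→d13:-→d14:-→d15:-→d16:-→d17:-→d18:-→d19:-→d20:-→d21:-→d22:-→d23:-→d24:H2→d25:-→d26:-→d27:-→d28:-→d29:-→d30:-→d31:-→d32:H0  best=H0
  add 37.128.0.0/10 -> H0 at depth 10
  ? 88.252.172.190  path d0:H0→d1:-  best=H0
  - 37.128.0.0/12 clear@12
  ? 153.117.11.191  path d0:H0  best=H0
  ? 11.251.126.195  path d0:H0→d1:-→d2:-→d3:-→d4:-→d5:-→d6:-→d7:-→d8:H0→d9:-→d10:-→d11:-→d12:-→d13:-→d14:-→d15:-→d16:-→d17:-→d18:-→d19:-→d20:-→d21:-→d22:-→d23:-→d24:H2→d25:-→d26:-→d27:-→d28:-→d29:-→d30:-→d31:-→d32:H0  best=H0

== LOOKUPS ==
["H1","H1","H1","H1","H1","H1","H1","H0","H0","H0","H0"]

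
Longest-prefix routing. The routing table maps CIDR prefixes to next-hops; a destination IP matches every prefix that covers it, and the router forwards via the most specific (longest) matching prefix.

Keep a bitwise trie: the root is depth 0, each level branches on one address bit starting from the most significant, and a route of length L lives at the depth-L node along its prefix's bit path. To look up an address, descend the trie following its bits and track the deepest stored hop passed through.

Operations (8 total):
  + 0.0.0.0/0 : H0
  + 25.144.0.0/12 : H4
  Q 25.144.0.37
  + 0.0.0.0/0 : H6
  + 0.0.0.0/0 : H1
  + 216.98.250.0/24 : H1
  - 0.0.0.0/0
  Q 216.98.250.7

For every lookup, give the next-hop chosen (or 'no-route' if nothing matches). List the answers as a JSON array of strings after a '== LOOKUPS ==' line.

Apply in order:
  add 0.0.0.0/0 -> H0 at depth 0
  add 25.144.0.0/12 -> H4 at depth 12
  Q 25.144.0.37: descend 000110011001 ; hops seen [H0,H4] ; pick H4
  add 0.0.0.0/0 -> H6 at depth 0
  add 0.0.0.0/0 -> H1 at depth 0
  add 216.98.250.0/24 -> H1 at depth 24
  - 0.0.0.0/0 clear@0
  Q 216.98.250.7: descend 110110000110001011111010 ; hops seen [H1] ; pick H1

== LOOKUPS ==
["H4","H1"]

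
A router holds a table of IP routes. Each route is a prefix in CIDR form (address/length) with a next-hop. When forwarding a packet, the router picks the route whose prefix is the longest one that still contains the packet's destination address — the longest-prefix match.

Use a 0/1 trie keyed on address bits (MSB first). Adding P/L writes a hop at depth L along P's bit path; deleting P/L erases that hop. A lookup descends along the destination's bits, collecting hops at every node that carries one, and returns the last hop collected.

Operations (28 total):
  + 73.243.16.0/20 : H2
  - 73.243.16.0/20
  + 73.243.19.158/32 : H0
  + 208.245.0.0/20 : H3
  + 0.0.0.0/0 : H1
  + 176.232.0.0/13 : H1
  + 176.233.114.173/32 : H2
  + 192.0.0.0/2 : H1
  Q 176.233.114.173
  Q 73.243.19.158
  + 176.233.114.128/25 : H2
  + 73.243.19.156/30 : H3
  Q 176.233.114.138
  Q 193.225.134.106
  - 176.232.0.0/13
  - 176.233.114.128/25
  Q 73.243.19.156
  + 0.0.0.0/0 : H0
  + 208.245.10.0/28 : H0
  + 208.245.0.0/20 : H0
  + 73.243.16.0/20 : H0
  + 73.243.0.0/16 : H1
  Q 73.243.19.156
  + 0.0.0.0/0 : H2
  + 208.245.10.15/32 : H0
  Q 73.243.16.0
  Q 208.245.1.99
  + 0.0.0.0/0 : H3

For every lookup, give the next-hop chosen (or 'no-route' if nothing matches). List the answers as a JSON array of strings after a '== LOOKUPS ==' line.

Apply in order:
  + 73.243.16.0/20 (H2) depth=20
  - 73.243.16.0/20 clear@20
  + 73.243.19.158/32 (H0) depth=32
  + 208.245.0.0/20 (H3) depth=20
  + 0.0.0.0/0 (H1) depth=0
  + 176.232.0.0/13 (H1) depth=13
  + 176.233.114.173/32 (H2) depth=32
  + 192.0.0.0/2 (H1) depth=2
  ? 176.233.114.173  path d0:H1→d1:-→d2:-→d3:-→d4:-→d5:-→d6:-→d7:-→d8:-→d9:-→d10:-→d11:-→d12:-→d13:H1→d14:-→d15:-→d16:-→d17:-→d18:-→d19:-→d20:-→d21:-→d22:-→d23:-→d24:-→d25:-→d26:-→d27:-→d28:-→d29:-→d30:-→d31:-→d32:H2  best=H2
  ? 73.243.19.158  path d0:H1→d1:-→d2:-→d3:-→d4:-→d5:-→d6:-→d7:-→d8:-→d9:-→d10:-→d11:-→d12:-→d13:-→d14:-→d15:-→d16:-→d17:-→d18:-→d19:-→d20:-→d21:-→d22:-→d23:-→d24:-→d25:-→d26:-→d27:-→d28:-→d29:-→d30:-→d31:-→d32:H0  best=H0
  + 176.233.114.128/25 (H2) depth=25
  + 73.243.19.156/30 (H3) depth=30
  ? 176.233.114.138  path d0:H1→d1:-→d2:-→d3:-→d4:-→d5:-→d6:-→d7:-→d8:-→d9:-→d10:-→d11:-→d12:-→d13:H1→d14:-→d15:-→d16:-→d17:-→d18:-→d19:-→d20:-→d21:-→d22:-→d23:-→d24:-→d25:H2→d26:-  best=H2
  ? 193.225.134.106  path d0:H1→d1:-→d2:H1→d3:-  best=H1
  - 176.232.0.0/13 clear@13
  - 176.233.114.128/25 clear@25
  ? 73.243.19.156  path d0:H1→d1:-→d2:-→d3:-→d4:-→d5:-→d6:-→d7:-→d8:-→d9:-→d10:-→d11:-→d12:-→d13:-→d14:-→d15:-→d16:-→d17:-→d18:-→d19:-→d20:-→d21:-→d22:-→d23:-→d24:-→d25:-→d26:-→d27:-→d28:-→d29:-→d30:H3  best=H3
  + 0.0.0.0/0 (H0) depth=0
  + 208.245.10.0/28 (H0) depth=28
  + 208.245.0.0/20 (H0) depth=20
  + 73.243.16.0/20 (H0) depth=20
  + 73.243.0.0/16 (H1) depth=16
  ? 73.243.19.156  path d0:H0→d1:-→d2:-→d3:-→d4:-→d5:-→d6:-→d7:-→d8:-→d9:-→d10:-→d11:-→d12:-→d13:-→d14:-→d15:-→d16:H1→d17:-→d18:-→d19:-→d20:H0→d21:-→d22:-→d23:-→d24:-→d25:-→d26:-→d27:-→d28:-→d29:-→d30:H3  best=H3
  + 0.0.0.0/0 (H2) depth=0
  + 208.245.10.15/32 (H0) depth=32
  ? 73.243.16.0  path d0:H2→d1:-→d2:-→d3:-→d4:-→d5:-→d6:-→d7:-→d8:-→d9:-→d10:-→d11:-→d12:-→d13:-→d14:-→d15:-→d16:H1→d17:-→d18:-→d19:-→d20:H0→d21:-→d22:-  best=H0
  ? 208.245.1.99  path d0:H2→d1:-→d2:H1→d3:-→d4:-→d5:-→d6:-→d7:-→d8:-→d9:-→d10:-→d11:-→d12:-→d13:-→d14:-→d15:-→d16:-→d17:-→d18:-→d19:-→d20:H0  best=H0
  + 0.0.0.0/0 (H3) depth=0

== LOOKUPS ==
["H2","H0","H2","H1","H3","H3","H0","H0"]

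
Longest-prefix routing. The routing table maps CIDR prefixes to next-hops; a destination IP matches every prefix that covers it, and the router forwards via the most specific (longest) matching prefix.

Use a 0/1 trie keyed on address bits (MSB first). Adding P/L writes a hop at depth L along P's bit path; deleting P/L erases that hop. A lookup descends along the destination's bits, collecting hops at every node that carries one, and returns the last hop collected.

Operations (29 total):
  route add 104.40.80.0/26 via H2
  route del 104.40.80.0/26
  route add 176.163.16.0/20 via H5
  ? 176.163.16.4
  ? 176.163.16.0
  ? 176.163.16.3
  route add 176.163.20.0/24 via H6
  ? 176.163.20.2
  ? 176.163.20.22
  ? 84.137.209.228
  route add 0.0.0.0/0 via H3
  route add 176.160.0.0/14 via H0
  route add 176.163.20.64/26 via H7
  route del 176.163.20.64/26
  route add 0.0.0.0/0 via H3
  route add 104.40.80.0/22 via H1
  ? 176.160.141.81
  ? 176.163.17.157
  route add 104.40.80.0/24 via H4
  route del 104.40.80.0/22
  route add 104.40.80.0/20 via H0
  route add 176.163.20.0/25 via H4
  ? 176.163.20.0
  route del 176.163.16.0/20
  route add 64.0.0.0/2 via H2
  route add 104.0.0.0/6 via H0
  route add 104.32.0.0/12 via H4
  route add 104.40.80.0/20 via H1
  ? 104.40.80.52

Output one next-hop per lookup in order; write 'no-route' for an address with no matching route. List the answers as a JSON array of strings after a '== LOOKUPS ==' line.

Apply in order:
  + 104.40.80.0/26 (H2) depth=26
  - 104.40.80.0/26 clear@26
  + 176.163.16.0/20 (H5) depth=20
  lookup 176.163.16.4: bits 10110000101000110001 walk d0:-→d1:-→d2:-→d3:-→d4:-→d5:-→d6:-→d7:-→d8:-→d9:-→d10:-→d11:-→d12:-→d13:-→d14:-→d15:-→d16:-→d17:-→d18:-→d19:-→d20:H5 -> H5
  lookup 176.163.16.0: bits 10110000101000110001 walk d0:-→d1:-→d2:-→d3:-→d4:-→d5:-→d6:-→d7:-→d8:-→d9:-→d10:-→d11:-→d12:-→d13:-→d14:-→d15:-→d16:-→d17:-→d18:-→d19:-→d20:H5 -> H5
  lookup 176.163.16.3: bits 10110000101000110001 walk d0:-→d1:-→d2:-→d3:-→d4:-→d5:-→d6:-→d7:-→d8:-→d9:-→d10:-→d11:-→d12:-→d13:-→d14:-→d15:-→d16:-→d17:-→d18:-→d19:-→d20:H5 -> H5
  + 176.163.20.0/24 (H6) depth=24
  lookup 176.163.20.2: bits 101100001010001100010100 walk d0:-→d1:-→d2:-→d3:-→d4:-→d5:-→d6:-→d7:-→d8:-→d9:-→d10:-→d11:-→d12:-→d13:-→d14:-→d15:-→d16:-→d17:-→d18:-→d19:-→d20:H5→d21:-→d22:-→d23:-→d24:H6 -> H6
  lookup 176.163.20.22: bits 101100001010001100010100 walk d0:-→d1:-→d2:-→d3:-→d4:-→d5:-→d6:-→d7:-→d8:-→d9:-→d10:-→d11:-→d12:-→d13:-→d14:-→d15:-→d16:-→d17:-→d18:-→d19:-→d20:H5→d21:-→d22:-→d23:-→d24:H6 -> H6
  lookup 84.137.209.228: bits 01 walk d0:-→d1:-→d2:- -> no-route
  + 0.0.0.0/0 (H3) depth=0
  + 176.160.0.0/14 (H0) depth=14
  + 176.163.20.64/26 (H7) depth=26
  - 176.163.20.64/26 clear@26
  + 0.0.0.0/0 (H3) depth=0
  + 104.40.80.0/22 (H1) depth=22
  lookup 176.160.141.81: bits 10110000101000 walk d0:H3→d1:-→d2:-→d3:-→d4:-→d5:-→d6:-→d7:-→d8:-→d9:-→d10:-→d11:-→d12:-→d13:-→d14:H0 -> H0
  lookup 176.163.17.157: bits 101100001010001100010 walk d0:H3→d1:-→d2:-→d3:-→d4:-→d5:-→d6:-→d7:-→d8:-→d9:-→d10:-→d11:-→d12:-→d13:-→d14:H0→d15:-→d16:-→d17:-→d18:-→d19:-→d20:H5→d21:- -> H5
  + 104.40.80.0/24 (H4) depth=24
  - 104.40.80.0/22 clear@22
  + 104.40.80.0/20 (H0) depth=20
  + 176.163.20.0/25 (H4) depth=25
  lookup 176.163.20.0: bits 1011000010100011000101000 walk d0:H3→d1:-→d2:-→d3:-→d4:-→d5:-→d6:-→d7:-→d8:-→d9:-→d10:-→d11:-→d12:-→d13:-→d14:H0→d15:-→d16:-→d17:-→d18:-→d19:-→d20:H5→d21:-→d22:-→d23:-→d24:H6→d25:H4 -> H4
  - 176.163.16.0/20 clear@20
  + 64.0.0.0/2 (H2) depth=2
  + 104.0.0.0/6 (H0) depth=6
  + 104.32.0.0/12 (H4) depth=12
  + 104.40.80.0/20 (H1) depth=20
  lookup 104.40.80.52: bits 01101000001010000101000000 walk d0:H3→d1:-→d2:H2→d3:-→d4:-→d5:-→d6:H0→d7:-→d8:-→d9:-→d10:-→d11:-→d12:H4→d13:-→d14:-→d15:-→d16:-→d17:-→d18:-→d19:-→d20:H1→d21:-→d22:-→d23:-→d24:H4→d25:-→d26:- -> H4

== LOOKUPS ==
["H5","H5","H5","H6","H6","no-route","H0","H5","H4","H4"]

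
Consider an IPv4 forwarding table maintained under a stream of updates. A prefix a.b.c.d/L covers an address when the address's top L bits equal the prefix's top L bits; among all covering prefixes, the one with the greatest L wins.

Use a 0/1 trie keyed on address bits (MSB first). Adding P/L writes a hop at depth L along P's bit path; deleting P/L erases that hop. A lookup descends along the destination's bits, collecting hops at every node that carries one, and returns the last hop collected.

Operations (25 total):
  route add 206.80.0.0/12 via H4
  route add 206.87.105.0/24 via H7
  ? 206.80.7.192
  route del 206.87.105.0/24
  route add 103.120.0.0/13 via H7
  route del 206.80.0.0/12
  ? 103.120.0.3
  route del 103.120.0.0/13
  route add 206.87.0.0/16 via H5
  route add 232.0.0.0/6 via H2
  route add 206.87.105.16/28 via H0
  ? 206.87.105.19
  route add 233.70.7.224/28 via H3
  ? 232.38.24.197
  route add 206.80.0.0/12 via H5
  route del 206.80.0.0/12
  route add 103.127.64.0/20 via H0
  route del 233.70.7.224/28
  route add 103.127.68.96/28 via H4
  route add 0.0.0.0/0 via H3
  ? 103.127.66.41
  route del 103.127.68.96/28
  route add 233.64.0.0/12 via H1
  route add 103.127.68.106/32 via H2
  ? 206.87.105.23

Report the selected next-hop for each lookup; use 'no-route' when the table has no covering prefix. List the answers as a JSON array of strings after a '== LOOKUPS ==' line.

Process each operation:
  add 206.80.0.0/12 -> H4 at depth 12
  add 206.87.105.0/24 -> H7 at depth 24
  Q 206.80.7.192: descend 1100111001010 ; hops seen [H4] ; pick H4
  del 206.87.105.0/24 (clear depth 24)
  add 103.120.0.0/13 -> H7 at depth 13
  del 206.80.0.0/12 (clear depth 12)
  Q 103.120.0.3: descend 0110011101111 ; hops seen [H7] ; pick H7
  del 103.120.0.0/13 (clear depth 13)
  add 206.87.0.0/16 -> H5 at depth 16
  add 232.0.0.0/6 -> H2 at depth 6
  add 206.87.105.16/28 -> H0 at depth 28
  Q 206.87.105.19: descend 1100111001010111011010010001 ; hops seen [H5,H0] ; pick H0
  add 233.70.7.224/28 -> H3 at depth 28
  Q 232.38.24.197: descend 1110100 ; hops seen [H2] ; pick H2
  add 206.80.0.0/12 -> H5 at depth 12
  del 206.80.0.0/12 (clear depth 12)
  add 103.127.64.0/20 -> H0 at depth 20
  del 233.70.7.224/28 (clear depth 28)
  add 103.127.68.96/28 -> H4 at depth 28
  add 0.0.0.0/0 -> H3 at depth 0
  Q 103.127.66.41: descend 011001110111111101000 ; hops seen [H3,H0] ; pick H0
  del 103.127.68.96/28 (clear depth 28)
  add 233.64.0.0/12 -> H1 at depth 12
  add 103.127.68.106/32 -> H2 at depth 32
  Q 206.87.105.23: descend 1100111001010111011010010001 ; hops seen [H3,H5,H0] ; pick H0

== LOOKUPS ==
["H4","H7","H0","H2","H0","H0"]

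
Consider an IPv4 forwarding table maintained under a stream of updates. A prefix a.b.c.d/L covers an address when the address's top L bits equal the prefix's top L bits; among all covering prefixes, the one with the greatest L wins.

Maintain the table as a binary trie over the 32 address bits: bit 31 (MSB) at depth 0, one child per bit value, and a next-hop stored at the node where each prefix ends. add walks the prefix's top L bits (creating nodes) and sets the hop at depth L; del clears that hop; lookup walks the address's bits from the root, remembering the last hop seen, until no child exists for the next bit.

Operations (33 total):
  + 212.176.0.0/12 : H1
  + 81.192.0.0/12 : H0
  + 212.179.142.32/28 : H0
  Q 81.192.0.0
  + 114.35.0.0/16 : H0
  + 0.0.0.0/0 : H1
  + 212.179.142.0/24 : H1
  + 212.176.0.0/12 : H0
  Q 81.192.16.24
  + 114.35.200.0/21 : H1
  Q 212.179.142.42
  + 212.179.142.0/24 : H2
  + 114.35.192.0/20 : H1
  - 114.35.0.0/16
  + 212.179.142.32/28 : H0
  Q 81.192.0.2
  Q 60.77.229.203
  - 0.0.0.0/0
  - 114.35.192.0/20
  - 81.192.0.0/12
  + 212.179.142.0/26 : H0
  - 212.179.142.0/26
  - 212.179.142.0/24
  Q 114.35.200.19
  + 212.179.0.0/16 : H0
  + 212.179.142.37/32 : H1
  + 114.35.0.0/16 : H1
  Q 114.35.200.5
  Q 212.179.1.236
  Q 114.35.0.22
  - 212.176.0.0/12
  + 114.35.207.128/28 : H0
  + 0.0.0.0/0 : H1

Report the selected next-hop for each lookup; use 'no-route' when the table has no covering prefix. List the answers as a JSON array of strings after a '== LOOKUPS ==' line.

Process each operation:
  add 212.176.0.0/12 -> H1 at depth 12
  add 81.192.0.0/12 -> H0 at depth 12
  add 212.179.142.32/28 -> H0 at depth 28
  ? 81.192.0.0  path d0:-→d1:-→d2:-→d3:-→d4:-→d5:-→d6:-→d7:-→d8:-→d9:-→d10:-→d11:-→d12:H0  best=H0
  add 114.35.0.0/16 -> H0 at depth 16
  add 0.0.0.0/0 -> H1 at depth 0
  add 212.179.142.0/24 -> H1 at depth 24
  add 212.176.0.0/12 -> H0 at depth 12
  ? 81.192.16.24  path d0:H1→d1:-→d2:-→d3:-→d4:-→d5:-→d6:-→d7:-→d8:-→d9:-→d10:-→d11:-→d12:H0  best=H0
  add 114.35.200.0/21 -> H1 at depth 21
  ? 212.179.142.42  path d0:H1→d1:-→d2:-→d3:-→d4:-→d5:-→d6:-→d7:-→d8:-→d9:-→d10:-→d11:-→d12:H0→d13:-→d14:-→d15:-→d16:-→d17:-→d18:-→d19:-→d20:-→d21:-→d22:-→d23:-→d24:H1→d25:-→d26:-→d27:-→d28:H0  best=H0
  add 212.179.142.0/24 -> H2 at depth 24
  add 114.35.192.0/20 -> H1 at depth 20
  del 114.35.0.0/16 (clear depth 16)
  add 212.179.142.32/28 -> H0 at depth 28
  ? 81.192.0.2  path d0:H1→d1:-→d2:-→d3:-→d4:-→d5:-→d6:-→d7:-→d8:-→d9:-→d10:-→d11:-→d12:H0  best=H0
  ? 60.77.229.203  path d0:H1→d1:-  best=H1
  del 0.0.0.0/0 (clear depth 0)
  del 114.35.192.0/20 (clear depth 20)
  del 81.192.0.0/12 (clear depth 12)
  add 212.179.142.0/26 -> H0 at depth 26
  del 212.179.142.0/26 (clear depth 26)
  del 212.179.142.0/24 (clear depth 24)
  ? 114.35.200.19  path d0:-→d1:-→d2:-→d3:-→d4:-→d5:-→d6:-→d7:-→d8:-→d9:-→d10:-→d11:-→d12:-→d13:-→d14:-→d15:-→d16:-→d17:-→d18:-→d19:-→d20:-→d21:H1  best=H1
  add 212.179.0.0/16 -> H0 at depth 16
  add 212.179.142.37/32 -> H1 at depth 32
  add 114.35.0.0/16 -> H1 at depth 16
  ? 114.35.200.5  path d0:-→d1:-→d2:-→d3:-→d4:-→d5:-→d6:-→d7:-→d8:-→d9:-→d10:-→d11:-→d12:-→d13:-→d14:-→d15:-→d16:H1→d17:-→d18:-→d19:-→d20:-→d21:H1  best=H1
  ? 212.179.1.236  path d0:-→d1:-→d2:-→d3:-→d4:-→d5:-→d6:-→d7:-→d8:-→d9:-→d10:-→d11:-→d12:H0→d13:-→d14:-→d15:-→d16:H0  best=H0
  ? 114.35.0.22  path d0:-→d1:-→d2:-→d3:-→d4:-→d5:-→d6:-→d7:-→d8:-→d9:-→d10:-→d11:-→d12:-→d13:-→d14:-→d15:-→d16:H1  best=H1
  del 212.176.0.0/12 (clear depth 12)
  add 114.35.207.128/28 -> H0 at depth 28
  add 0.0.0.0/0 -> H1 at depth 0

== LOOKUPS ==
["H0","H0","H0","H0","H1","H1","H1","H0","H1"]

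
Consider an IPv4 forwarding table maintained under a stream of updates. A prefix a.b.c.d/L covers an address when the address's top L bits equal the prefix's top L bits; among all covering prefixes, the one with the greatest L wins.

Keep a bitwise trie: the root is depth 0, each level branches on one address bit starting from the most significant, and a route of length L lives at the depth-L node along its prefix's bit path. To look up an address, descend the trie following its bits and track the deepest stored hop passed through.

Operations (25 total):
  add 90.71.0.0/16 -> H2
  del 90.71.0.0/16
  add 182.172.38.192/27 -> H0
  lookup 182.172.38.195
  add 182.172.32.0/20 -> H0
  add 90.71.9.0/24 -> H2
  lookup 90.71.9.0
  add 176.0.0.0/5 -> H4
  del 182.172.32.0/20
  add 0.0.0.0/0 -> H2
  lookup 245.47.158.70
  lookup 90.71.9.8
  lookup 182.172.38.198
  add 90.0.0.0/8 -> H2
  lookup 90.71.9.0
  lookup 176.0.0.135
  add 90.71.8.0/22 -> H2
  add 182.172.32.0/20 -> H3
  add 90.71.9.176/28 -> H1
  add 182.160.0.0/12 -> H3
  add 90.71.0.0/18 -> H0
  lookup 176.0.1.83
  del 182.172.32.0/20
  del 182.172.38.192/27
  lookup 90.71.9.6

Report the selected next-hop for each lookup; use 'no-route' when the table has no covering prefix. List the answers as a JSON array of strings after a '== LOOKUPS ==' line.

Process each operation:
  add 90.71.0.0/16 -> H2 at depth 16
  - 90.71.0.0/16 clear@16
  add 182.172.38.192/27 -> H0 at depth 27
  lookup 182.172.38.195: bits 101101101010110000100110110 walk d0:-→d1:-→d2:-→d3:-→d4:-→d5:-→d6:-→d7:-→d8:-→d9:-→d10:-→d11:-→d12:-→d13:-→d14:-→d15:-→d16:-→d17:-→d18:-→d19:-→d20:-→d21:-→d22:-→d23:-→d24:-→d25:-→d26:-→d27:H0 -> H0
  add 182.172.32.0/20 -> H0 at depth 20
  add 90.71.9.0/24 -> H2 at depth 24
  lookup 90.71.9.0: bits 010110100100011100001001 walk d0:-→d1:-→d2:-→d3:-→d4:-→d5:-→d6:-→d7:-→d8:-→d9:-→d10:-→d11:-→d12:-→d13:-→d14:-→d15:-→d16:-→d17:-→d18:-→d19:-→d20:-→d21:-→d22:-→d23:-→d24:H2 -> H2
  add 176.0.0.0/5 -> H4 at depth 5
  - 182.172.32.0/20 clear@20
  add 0.0.0.0/0 -> H2 at depth 0
  lookup 245.47.158.70: bits 1 walk d0:H2→d1:- -> H2
  lookup 90.71.9.8: bits 010110100100011100001001 walk d0:H2→d1:-→d2:-→d3:-→d4:-→d5:-→d6:-→d7:-→d8:-→d9:-→d10:-→d11:-→d12:-→d13:-→d14:-→d15:-→d16:-→d17:-→d18:-→d19:-→d20:-→d21:-→d22:-→d23:-→d24:H2 -> H2
  lookup 182.172.38.198: bits 101101101010110000100110110 walk d0:H2→d1:-→d2:-→d3:-→d4:-→d5:H4→d6:-→d7:-→d8:-→d9:-→d10:-→d11:-→d12:-→d13:-→d14:-→d15:-→d16:-→d17:-→d18:-→d19:-→d20:-→d21:-→d22:-→d23:-→d24:-→d25:-→d26:-→d27:H0 -> H0
  add 90.0.0.0/8 -> H2 at depth 8
  lookup 90.71.9.0: bits 010110100100011100001001 walk d0:H2→d1:-→d2:-→d3:-→d4:-→d5:-→d6:-→d7:-→d8:H2→d9:-→d10:-→d11:-→d12:-→d13:-→d14:-→d15:-→d16:-→d17:-→d18:-→d19:-→d20:-→d21:-→d22:-→d23:-→d24:H2 -> H2
  lookup 176.0.0.135: bits 10110 walk d0:H2→d1:-→d2:-→d3:-→d4:-→d5:H4 -> H4
  add 90.71.8.0/22 -> H2 at depth 22
  add 182.172.32.0/20 -> H3 at depth 20
  add 90.71.9.176/28 -> H1 at depth 28
  add 182.160.0.0/12 -> H3 at depth 12
  add 90.71.0.0/18 -> H0 at depth 18
  lookup 176.0.1.83: bits 10110 walk d0:H2→d1:-→d2:-→d3:-→d4:-→d5:H4 -> H4
  - 182.172.32.0/20 clear@20
  - 182.172.38.192/27 clear@27
  lookup 90.71.9.6: bits 010110100100011100001001 walk d0:H2→d1:-→d2:-→d3:-→d4:-→d5:-→d6:-→d7:-→d8:H2→d9:-→d10:-→d11:-→d12:-→d13:-→d14:-→d15:-→d16:-→d17:-→d18:H0→d19:-→d20:-→d21:-→d22:H2→d23:-→d24:H2 -> H2

== LOOKUPS ==
["H0","H2","H2","H2","H0","H2","H4","H4","H2"]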